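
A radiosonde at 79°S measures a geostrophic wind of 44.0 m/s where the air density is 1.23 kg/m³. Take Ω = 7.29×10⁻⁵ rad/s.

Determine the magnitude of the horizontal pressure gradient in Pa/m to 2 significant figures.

Coriolis parameter at 79°S:
f = 2Ω sin φ = 2 × 7.29×10⁻⁵ × sin 79° = 1.43×10⁻⁴ s⁻¹
Geostrophic balance rearranged: |∂P/∂n| = f ρ V_g
|∂P/∂n| = 1.43×10⁻⁴ × 1.23 × 44.0 = 7.75×10⁻³ Pa/m

7.7×10⁻³ Pa/m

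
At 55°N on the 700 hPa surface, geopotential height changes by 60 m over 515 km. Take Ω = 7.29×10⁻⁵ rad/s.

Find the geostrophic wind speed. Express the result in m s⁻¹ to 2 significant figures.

9.6 m s⁻¹

Coriolis parameter at 55°N:
f = 2Ω sin φ = 2 × 7.29×10⁻⁵ × sin 55° = 1.19×10⁻⁴ s⁻¹
Height gradient: |∂Z/∂n| = 60 m / 515000 m = 1.17×10⁻⁴
On a pressure surface, geostrophic balance gives V_g = (g/f)|∂Z/∂n|:
V_g = 9.81 × 1.17×10⁻⁴ / 1.19×10⁻⁴ = 9.57 m/s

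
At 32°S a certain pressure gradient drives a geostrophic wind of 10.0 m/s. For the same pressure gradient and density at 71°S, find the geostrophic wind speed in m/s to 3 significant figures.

5.60 m/s

With the same pressure gradient and density, V_g ∝ 1/f ∝ 1/sin φ.
V₂ = V₁ · sin φ₁ / sin φ₂ = 10.0 × sin 32° / sin 71°
V₂ = 10.0 × 0.5299/0.9455 = 5.60 m/s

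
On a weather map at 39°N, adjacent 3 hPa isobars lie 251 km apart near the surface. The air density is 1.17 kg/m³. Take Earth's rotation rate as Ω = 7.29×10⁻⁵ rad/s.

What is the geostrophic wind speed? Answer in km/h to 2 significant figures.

Coriolis parameter at 39°N:
f = 2Ω sin φ = 2 × 7.29×10⁻⁵ × sin 39° = 9.18×10⁻⁵ s⁻¹
Pressure gradient: |∂P/∂n| = 300 Pa / 251000 m = 1.20×10⁻³ Pa/m
Geostrophic balance (pressure-gradient force = Coriolis force):
V_g = (1/(fρ)) |∂P/∂n| = 1.20×10⁻³ / (9.18×10⁻⁵ × 1.17) = 11.1 m/s
Converting: 11.1 m/s × 3.6 = 40 km/h

40 km/h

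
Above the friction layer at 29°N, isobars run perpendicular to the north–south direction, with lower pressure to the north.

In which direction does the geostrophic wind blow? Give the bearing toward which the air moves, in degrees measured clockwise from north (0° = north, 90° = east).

090°

The pressure-gradient force points toward the north (bearing 000°).
Geostrophic balance: in the Northern Hemisphere the Coriolis force deflects motion to the right, so the geostrophic wind blows 90° to the right of the pressure-gradient force (low pressure on the left).
Rotating 000° by 90° clockwise gives 090° — the wind blows toward the east.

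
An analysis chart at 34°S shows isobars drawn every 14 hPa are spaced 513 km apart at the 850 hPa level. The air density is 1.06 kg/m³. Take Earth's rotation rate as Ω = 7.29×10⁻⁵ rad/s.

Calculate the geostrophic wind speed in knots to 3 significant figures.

Coriolis parameter at 34°S:
f = 2Ω sin φ = 2 × 7.29×10⁻⁵ × sin 34° = 8.15×10⁻⁵ s⁻¹
Pressure gradient: |∂P/∂n| = 1400 Pa / 513000 m = 2.73×10⁻³ Pa/m
Geostrophic balance (pressure-gradient force = Coriolis force):
V_g = (1/(fρ)) |∂P/∂n| = 2.73×10⁻³ / (8.15×10⁻⁵ × 1.06) = 31.6 m/s
Converting: 31.6 m/s × 1.944 = 61.4 knots

61.4 knots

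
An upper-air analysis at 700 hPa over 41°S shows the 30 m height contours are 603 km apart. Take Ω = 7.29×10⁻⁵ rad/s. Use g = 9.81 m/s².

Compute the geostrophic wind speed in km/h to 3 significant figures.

18.4 km/h

Coriolis parameter at 41°S:
f = 2Ω sin φ = 2 × 7.29×10⁻⁵ × sin 41° = 9.57×10⁻⁵ s⁻¹
Height gradient: |∂Z/∂n| = 30 m / 603000 m = 4.98×10⁻⁵
On a pressure surface, geostrophic balance gives V_g = (g/f)|∂Z/∂n|:
V_g = 9.81 × 4.98×10⁻⁵ / 9.57×10⁻⁵ = 5.10 m/s
Converting: 5.10 m/s × 3.6 = 18.4 km/h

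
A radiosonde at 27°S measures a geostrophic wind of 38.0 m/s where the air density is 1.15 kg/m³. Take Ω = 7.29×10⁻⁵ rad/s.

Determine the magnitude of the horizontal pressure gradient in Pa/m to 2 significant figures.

Coriolis parameter at 27°S:
f = 2Ω sin φ = 2 × 7.29×10⁻⁵ × sin 27° = 6.62×10⁻⁵ s⁻¹
Geostrophic balance rearranged: |∂P/∂n| = f ρ V_g
|∂P/∂n| = 6.62×10⁻⁵ × 1.15 × 38.0 = 2.89×10⁻³ Pa/m

2.9×10⁻³ Pa/m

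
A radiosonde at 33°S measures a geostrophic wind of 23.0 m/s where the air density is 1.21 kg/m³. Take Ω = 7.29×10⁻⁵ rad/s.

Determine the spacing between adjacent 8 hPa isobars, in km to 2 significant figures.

Coriolis parameter at 33°S:
f = 2Ω sin φ = 2 × 7.29×10⁻⁵ × sin 33° = 7.94×10⁻⁵ s⁻¹
Geostrophic balance rearranged: |∂P/∂n| = f ρ V_g
|∂P/∂n| = 7.94×10⁻⁵ × 1.21 × 23.0 = 2.21×10⁻³ Pa/m
Isobar spacing: Δn = ΔP/|∂P/∂n| = 800 Pa / 2.21×10⁻³ Pa/m = 362002 m ≈ 360 km

360 km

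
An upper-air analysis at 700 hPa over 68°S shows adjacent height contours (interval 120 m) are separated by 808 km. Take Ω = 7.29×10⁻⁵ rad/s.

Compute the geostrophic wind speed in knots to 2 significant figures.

21 knots

Coriolis parameter at 68°S:
f = 2Ω sin φ = 2 × 7.29×10⁻⁵ × sin 68° = 1.35×10⁻⁴ s⁻¹
Height gradient: |∂Z/∂n| = 120 m / 808000 m = 1.49×10⁻⁴
On a pressure surface, geostrophic balance gives V_g = (g/f)|∂Z/∂n|:
V_g = 9.81 × 1.49×10⁻⁴ / 1.35×10⁻⁴ = 10.8 m/s
Converting: 10.8 m/s × 1.944 = 21 knots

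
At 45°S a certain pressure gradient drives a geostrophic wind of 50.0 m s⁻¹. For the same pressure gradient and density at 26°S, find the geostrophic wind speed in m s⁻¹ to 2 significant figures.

81 m s⁻¹

With the same pressure gradient and density, V_g ∝ 1/f ∝ 1/sin φ.
V₂ = V₁ · sin φ₁ / sin φ₂ = 50.0 × sin 45° / sin 26°
V₂ = 50.0 × 0.7071/0.4384 = 81 m s⁻¹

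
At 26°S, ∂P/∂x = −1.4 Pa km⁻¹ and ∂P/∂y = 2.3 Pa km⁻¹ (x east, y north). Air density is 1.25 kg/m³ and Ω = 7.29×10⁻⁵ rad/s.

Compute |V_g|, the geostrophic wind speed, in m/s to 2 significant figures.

Coriolis parameter at 26°S:
f = 2Ω sin φ = 2 × 7.29×10⁻⁵ × sin 26° = 6.39×10⁻⁵ s⁻¹
In the Southern Hemisphere f is negative: f = −6.39×10⁻⁵ s⁻¹.
Component geostrophic relations (x east, y north):
u_g = −(1/(fρ)) ∂P/∂y,  v_g = (1/(fρ)) ∂P/∂x
u_g = −(2.3×10⁻³)/(−6.39×10⁻⁵ × 1.25) = 28.8 m/s;  v_g = (−1.4×10⁻³)/(−6.39×10⁻⁵ × 1.25) = 17.5 m/s
|V_g| = √(u_g² + v_g²) = 33.7 m/s

34 m/s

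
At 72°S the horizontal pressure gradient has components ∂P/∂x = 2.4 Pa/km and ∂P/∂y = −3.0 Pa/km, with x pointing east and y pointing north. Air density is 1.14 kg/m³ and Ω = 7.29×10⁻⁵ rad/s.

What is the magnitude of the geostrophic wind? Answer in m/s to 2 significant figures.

Coriolis parameter at 72°S:
f = 2Ω sin φ = 2 × 7.29×10⁻⁵ × sin 72° = 1.39×10⁻⁴ s⁻¹
In the Southern Hemisphere f is negative: f = −1.39×10⁻⁴ s⁻¹.
Component geostrophic relations (x east, y north):
u_g = −(1/(fρ)) ∂P/∂y,  v_g = (1/(fρ)) ∂P/∂x
u_g = −(−3.0×10⁻³)/(−1.39×10⁻⁴ × 1.14) = −19.0 m/s;  v_g = (2.4×10⁻³)/(−1.39×10⁻⁴ × 1.14) = −15.2 m/s
|V_g| = √(u_g² + v_g²) = 24.3 m/s

24 m/s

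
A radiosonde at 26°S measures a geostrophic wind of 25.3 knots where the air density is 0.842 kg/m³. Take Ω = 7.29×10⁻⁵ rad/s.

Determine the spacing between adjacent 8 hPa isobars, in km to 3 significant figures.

1140 km

Coriolis parameter at 26°S:
f = 2Ω sin φ = 2 × 7.29×10⁻⁵ × sin 26° = 6.39×10⁻⁵ s⁻¹
Wind speed in SI: 25.3 knots = 13.0 m/s
Geostrophic balance rearranged: |∂P/∂n| = f ρ V_g
|∂P/∂n| = 6.39×10⁻⁵ × 0.842 × 13.0 = 7.00×10⁻⁴ Pa/m
Isobar spacing: Δn = ΔP/|∂P/∂n| = 800 Pa / 7.00×10⁻⁴ Pa/m = 1142141 m ≈ 1140 km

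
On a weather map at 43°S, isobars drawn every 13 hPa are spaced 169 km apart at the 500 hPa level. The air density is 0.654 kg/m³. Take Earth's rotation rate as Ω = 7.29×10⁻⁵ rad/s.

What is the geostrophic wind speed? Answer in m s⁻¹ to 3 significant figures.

118 m s⁻¹

Coriolis parameter at 43°S:
f = 2Ω sin φ = 2 × 7.29×10⁻⁵ × sin 43° = 9.94×10⁻⁵ s⁻¹
Pressure gradient: |∂P/∂n| = 1300 Pa / 169000 m = 7.69×10⁻³ Pa/m
Geostrophic balance (pressure-gradient force = Coriolis force):
V_g = (1/(fρ)) |∂P/∂n| = 7.69×10⁻³ / (9.94×10⁻⁵ × 0.654) = 118 m/s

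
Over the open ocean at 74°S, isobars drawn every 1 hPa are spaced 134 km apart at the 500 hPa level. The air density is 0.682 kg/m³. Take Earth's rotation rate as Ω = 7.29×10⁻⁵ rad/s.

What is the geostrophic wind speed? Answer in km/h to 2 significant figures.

28 km/h

Coriolis parameter at 74°S:
f = 2Ω sin φ = 2 × 7.29×10⁻⁵ × sin 74° = 1.40×10⁻⁴ s⁻¹
Pressure gradient: |∂P/∂n| = 100 Pa / 134000 m = 7.46×10⁻⁴ Pa/m
Geostrophic balance (pressure-gradient force = Coriolis force):
V_g = (1/(fρ)) |∂P/∂n| = 7.46×10⁻⁴ / (1.40×10⁻⁴ × 0.682) = 7.81 m/s
Converting: 7.81 m/s × 3.6 = 28 km/h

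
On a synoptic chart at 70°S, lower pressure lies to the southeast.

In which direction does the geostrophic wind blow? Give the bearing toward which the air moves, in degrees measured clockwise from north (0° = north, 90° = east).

045°

The pressure-gradient force points toward the southeast (bearing 135°).
Geostrophic balance: in the Southern Hemisphere the Coriolis force deflects motion to the left, so the geostrophic wind blows 90° to the left of the pressure-gradient force (low pressure on the right).
Rotating 135° by 90° counterclockwise gives 045° — the wind blows toward the northeast.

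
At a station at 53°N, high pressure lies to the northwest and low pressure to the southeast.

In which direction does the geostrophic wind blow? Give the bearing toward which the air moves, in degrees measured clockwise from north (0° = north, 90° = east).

225°

The pressure-gradient force points toward the southeast (bearing 135°).
Geostrophic balance: in the Northern Hemisphere the Coriolis force deflects motion to the right, so the geostrophic wind blows 90° to the right of the pressure-gradient force (low pressure on the left).
Rotating 135° by 90° clockwise gives 225° — the wind blows toward the southwest.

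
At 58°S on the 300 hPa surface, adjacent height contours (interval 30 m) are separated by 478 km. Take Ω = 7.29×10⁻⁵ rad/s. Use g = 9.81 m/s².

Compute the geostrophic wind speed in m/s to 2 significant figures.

Coriolis parameter at 58°S:
f = 2Ω sin φ = 2 × 7.29×10⁻⁵ × sin 58° = 1.24×10⁻⁴ s⁻¹
Height gradient: |∂Z/∂n| = 30 m / 478000 m = 6.28×10⁻⁵
On a pressure surface, geostrophic balance gives V_g = (g/f)|∂Z/∂n|:
V_g = 9.81 × 6.28×10⁻⁵ / 1.24×10⁻⁴ = 4.98 m/s

5.0 m/s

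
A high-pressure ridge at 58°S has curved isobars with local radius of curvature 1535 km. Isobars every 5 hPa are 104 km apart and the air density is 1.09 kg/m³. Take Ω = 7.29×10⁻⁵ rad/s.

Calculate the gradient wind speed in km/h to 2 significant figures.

Coriolis parameter at 58°S:
f = 2Ω sin φ = 2 × 7.29×10⁻⁵ × sin 58° = 1.24×10⁻⁴ s⁻¹
Pressure gradient: |∂P/∂n| = 500 Pa / 104000 m = 4.81×10⁻³ Pa/m
Geostrophic speed: V_g = |∂P/∂n|/(fρ) = 4.81×10⁻³/(1.24×10⁻⁴ × 1.09) = 35.7 m/s
Around a high, pressure-gradient force acts outward with centrifugal, so Coriolis balances both:
fV = (1/ρ)|∂P/∂n| + V²/R  →  V² − fR·V + fR·V_g = 0
With fR = 1.24×10⁻⁴ × 1535×10³ m = 190 m/s:
V = [fR − √((fR)² − 4 fR V_g)]/2 = [190 − √(190² − 4×190×35.7)]/2 = 47.6 m/s
Supergeostrophic (V > V_g = 35.7 m/s), as expected around a high.
Converting: 47.6 m/s × 3.6 = 170 km/h

170 km/h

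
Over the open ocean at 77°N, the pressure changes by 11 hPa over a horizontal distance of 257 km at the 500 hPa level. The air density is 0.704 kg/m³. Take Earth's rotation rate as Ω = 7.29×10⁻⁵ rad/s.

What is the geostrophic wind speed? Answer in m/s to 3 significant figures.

42.8 m/s

Coriolis parameter at 77°N:
f = 2Ω sin φ = 2 × 7.29×10⁻⁵ × sin 77° = 1.42×10⁻⁴ s⁻¹
Pressure gradient: |∂P/∂n| = 1100 Pa / 257000 m = 4.28×10⁻³ Pa/m
Geostrophic balance (pressure-gradient force = Coriolis force):
V_g = (1/(fρ)) |∂P/∂n| = 4.28×10⁻³ / (1.42×10⁻⁴ × 0.704) = 42.8 m/s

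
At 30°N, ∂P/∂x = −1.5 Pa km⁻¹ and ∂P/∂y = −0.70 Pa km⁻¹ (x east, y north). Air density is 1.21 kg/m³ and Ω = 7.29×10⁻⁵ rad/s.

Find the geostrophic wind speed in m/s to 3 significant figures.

18.8 m/s

Coriolis parameter at 30°N:
f = 2Ω sin φ = 2 × 7.29×10⁻⁵ × sin 30° = 7.29×10⁻⁵ s⁻¹
Component geostrophic relations (x east, y north):
u_g = −(1/(fρ)) ∂P/∂y,  v_g = (1/(fρ)) ∂P/∂x
u_g = −(−0.70×10⁻³)/(7.29×10⁻⁵ × 1.21) = 7.94 m/s;  v_g = (−1.5×10⁻³)/(7.29×10⁻⁵ × 1.21) = −17.0 m/s
|V_g| = √(u_g² + v_g²) = 18.8 m/s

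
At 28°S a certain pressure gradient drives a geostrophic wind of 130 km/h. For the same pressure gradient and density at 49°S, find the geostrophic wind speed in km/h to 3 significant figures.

80.9 km/h

With the same pressure gradient and density, V_g ∝ 1/f ∝ 1/sin φ.
V₂ = V₁ · sin φ₁ / sin φ₂ = 130 × sin 28° / sin 49°
V₂ = 130 × 0.4695/0.7547 = 80.9 km/h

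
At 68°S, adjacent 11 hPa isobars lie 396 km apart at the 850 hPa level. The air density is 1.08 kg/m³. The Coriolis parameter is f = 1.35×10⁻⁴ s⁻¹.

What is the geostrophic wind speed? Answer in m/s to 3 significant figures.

Pressure gradient: |∂P/∂n| = 1100 Pa / 396000 m = 2.78×10⁻³ Pa/m
Geostrophic balance (pressure-gradient force = Coriolis force):
V_g = (1/(fρ)) |∂P/∂n| = 2.78×10⁻³ / (1.35×10⁻⁴ × 1.08) = 19.1 m/s

19.1 m/s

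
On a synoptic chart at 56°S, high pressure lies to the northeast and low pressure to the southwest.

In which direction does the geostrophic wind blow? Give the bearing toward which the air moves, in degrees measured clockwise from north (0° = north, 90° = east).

135°

The pressure-gradient force points toward the southwest (bearing 225°).
Geostrophic balance: in the Southern Hemisphere the Coriolis force deflects motion to the left, so the geostrophic wind blows 90° to the left of the pressure-gradient force (low pressure on the right).
Rotating 225° by 90° counterclockwise gives 135° — the wind blows toward the southeast.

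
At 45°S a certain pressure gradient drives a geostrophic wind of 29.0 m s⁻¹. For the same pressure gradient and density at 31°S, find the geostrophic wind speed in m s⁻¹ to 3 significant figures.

39.8 m s⁻¹

With the same pressure gradient and density, V_g ∝ 1/f ∝ 1/sin φ.
V₂ = V₁ · sin φ₁ / sin φ₂ = 29.0 × sin 45° / sin 31°
V₂ = 29.0 × 0.7071/0.5150 = 39.8 m s⁻¹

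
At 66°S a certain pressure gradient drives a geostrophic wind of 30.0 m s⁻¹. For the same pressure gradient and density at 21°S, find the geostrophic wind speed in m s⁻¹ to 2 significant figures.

76 m s⁻¹

With the same pressure gradient and density, V_g ∝ 1/f ∝ 1/sin φ.
V₂ = V₁ · sin φ₁ / sin φ₂ = 30.0 × sin 66° / sin 21°
V₂ = 30.0 × 0.9135/0.3584 = 76 m s⁻¹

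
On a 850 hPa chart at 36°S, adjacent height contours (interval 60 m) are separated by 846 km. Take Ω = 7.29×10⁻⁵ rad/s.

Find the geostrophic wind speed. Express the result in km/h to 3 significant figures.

Coriolis parameter at 36°S:
f = 2Ω sin φ = 2 × 7.29×10⁻⁵ × sin 36° = 8.57×10⁻⁵ s⁻¹
Height gradient: |∂Z/∂n| = 60 m / 846000 m = 7.09×10⁻⁵
On a pressure surface, geostrophic balance gives V_g = (g/f)|∂Z/∂n|:
V_g = 9.81 × 7.09×10⁻⁵ / 8.57×10⁻⁵ = 8.12 m/s
Converting: 8.12 m/s × 3.6 = 29.2 km/h

29.2 km/h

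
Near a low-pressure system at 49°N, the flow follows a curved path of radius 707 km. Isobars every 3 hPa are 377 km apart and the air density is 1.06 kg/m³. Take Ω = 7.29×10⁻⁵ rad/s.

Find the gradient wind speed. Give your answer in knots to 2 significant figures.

12 knots

Coriolis parameter at 49°N:
f = 2Ω sin φ = 2 × 7.29×10⁻⁵ × sin 49° = 1.10×10⁻⁴ s⁻¹
Pressure gradient: |∂P/∂n| = 300 Pa / 377000 m = 7.96×10⁻⁴ Pa/m
Geostrophic speed: V_g = |∂P/∂n|/(fρ) = 7.96×10⁻⁴/(1.10×10⁻⁴ × 1.06) = 6.82 m/s
Around a low, centrifugal force acts outward with Coriolis, so pressure-gradient force balances both:
(1/ρ)|∂P/∂n| = fV + V²/R  →  V² + fR·V − fR·V_g = 0
With fR = 1.10×10⁻⁴ × 707×10³ m = 77.8 m/s:
V = [−fR + √((fR)² + 4 fR V_g)]/2 = [−77.8 + √(77.8² + 4×77.8×6.82)]/2 = 6.31 m/s
Subgeostrophic (V < V_g = 6.82 m/s), as expected around a low.
Converting: 6.31 m/s × 1.944 = 12 knots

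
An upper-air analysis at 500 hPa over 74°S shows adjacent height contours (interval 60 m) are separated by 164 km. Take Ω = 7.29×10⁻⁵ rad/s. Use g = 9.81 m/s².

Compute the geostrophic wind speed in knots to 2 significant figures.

Coriolis parameter at 74°S:
f = 2Ω sin φ = 2 × 7.29×10⁻⁵ × sin 74° = 1.40×10⁻⁴ s⁻¹
Height gradient: |∂Z/∂n| = 60 m / 164000 m = 3.66×10⁻⁴
On a pressure surface, geostrophic balance gives V_g = (g/f)|∂Z/∂n|:
V_g = 9.81 × 3.66×10⁻⁴ / 1.40×10⁻⁴ = 25.6 m/s
Converting: 25.6 m/s × 1.944 = 50 knots

50 knots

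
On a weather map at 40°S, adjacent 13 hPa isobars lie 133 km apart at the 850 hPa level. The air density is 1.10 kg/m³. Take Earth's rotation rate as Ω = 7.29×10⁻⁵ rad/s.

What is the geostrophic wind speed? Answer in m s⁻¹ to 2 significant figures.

95 m s⁻¹

Coriolis parameter at 40°S:
f = 2Ω sin φ = 2 × 7.29×10⁻⁵ × sin 40° = 9.37×10⁻⁵ s⁻¹
Pressure gradient: |∂P/∂n| = 1300 Pa / 133000 m = 9.77×10⁻³ Pa/m
Geostrophic balance (pressure-gradient force = Coriolis force):
V_g = (1/(fρ)) |∂P/∂n| = 9.77×10⁻³ / (9.37×10⁻⁵ × 1.10) = 94.8 m/s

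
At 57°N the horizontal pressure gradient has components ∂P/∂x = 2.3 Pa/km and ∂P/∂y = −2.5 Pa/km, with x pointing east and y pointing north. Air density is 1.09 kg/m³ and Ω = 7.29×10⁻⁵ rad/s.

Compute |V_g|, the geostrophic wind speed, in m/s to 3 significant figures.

25.5 m/s

Coriolis parameter at 57°N:
f = 2Ω sin φ = 2 × 7.29×10⁻⁵ × sin 57° = 1.22×10⁻⁴ s⁻¹
Component geostrophic relations (x east, y north):
u_g = −(1/(fρ)) ∂P/∂y,  v_g = (1/(fρ)) ∂P/∂x
u_g = −(−2.5×10⁻³)/(1.22×10⁻⁴ × 1.09) = 18.8 m/s;  v_g = (2.3×10⁻³)/(1.22×10⁻⁴ × 1.09) = 17.3 m/s
|V_g| = √(u_g² + v_g²) = 25.5 m/s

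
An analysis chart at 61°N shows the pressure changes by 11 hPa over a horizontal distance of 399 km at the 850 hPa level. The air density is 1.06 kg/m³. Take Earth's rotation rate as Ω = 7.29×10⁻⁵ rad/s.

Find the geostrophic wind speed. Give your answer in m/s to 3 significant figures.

Coriolis parameter at 61°N:
f = 2Ω sin φ = 2 × 7.29×10⁻⁵ × sin 61° = 1.28×10⁻⁴ s⁻¹
Pressure gradient: |∂P/∂n| = 1100 Pa / 399000 m = 2.76×10⁻³ Pa/m
Geostrophic balance (pressure-gradient force = Coriolis force):
V_g = (1/(fρ)) |∂P/∂n| = 2.76×10⁻³ / (1.28×10⁻⁴ × 1.06) = 20.4 m/s

20.4 m/s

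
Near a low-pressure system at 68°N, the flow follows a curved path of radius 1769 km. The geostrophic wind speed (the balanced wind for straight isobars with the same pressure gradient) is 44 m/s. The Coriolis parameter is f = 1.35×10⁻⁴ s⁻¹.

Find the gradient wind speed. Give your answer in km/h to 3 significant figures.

Around a low, centrifugal force acts outward with Coriolis, so pressure-gradient force balances both:
(1/ρ)|∂P/∂n| = fV + V²/R  →  V² + fR·V − fR·V_g = 0
With fR = 1.35×10⁻⁴ × 1769×10³ m = 239 m/s:
V = [−fR + √((fR)² + 4 fR V_g)]/2 = [−239 + √(239² + 4×239×44)]/2 = 38 m/s
Subgeostrophic (V < V_g = 44 m/s), as expected around a low.
Converting: 38 m/s × 3.6 = 137 km/h

137 km/h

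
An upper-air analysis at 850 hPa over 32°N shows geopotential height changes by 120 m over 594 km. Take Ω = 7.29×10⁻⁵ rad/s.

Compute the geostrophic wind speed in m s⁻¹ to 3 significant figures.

25.7 m s⁻¹

Coriolis parameter at 32°N:
f = 2Ω sin φ = 2 × 7.29×10⁻⁵ × sin 32° = 7.73×10⁻⁵ s⁻¹
Height gradient: |∂Z/∂n| = 120 m / 594000 m = 2.02×10⁻⁴
On a pressure surface, geostrophic balance gives V_g = (g/f)|∂Z/∂n|:
V_g = 9.81 × 2.02×10⁻⁴ / 7.73×10⁻⁵ = 25.7 m/s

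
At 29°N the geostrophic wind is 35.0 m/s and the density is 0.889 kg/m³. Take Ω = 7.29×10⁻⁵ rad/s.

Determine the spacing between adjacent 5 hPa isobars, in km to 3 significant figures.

Coriolis parameter at 29°N:
f = 2Ω sin φ = 2 × 7.29×10⁻⁵ × sin 29° = 7.07×10⁻⁵ s⁻¹
Geostrophic balance rearranged: |∂P/∂n| = f ρ V_g
|∂P/∂n| = 7.07×10⁻⁵ × 0.889 × 35.0 = 2.20×10⁻³ Pa/m
Isobar spacing: Δn = ΔP/|∂P/∂n| = 500 Pa / 2.20×10⁻³ Pa/m = 227338 m ≈ 227 km

227 km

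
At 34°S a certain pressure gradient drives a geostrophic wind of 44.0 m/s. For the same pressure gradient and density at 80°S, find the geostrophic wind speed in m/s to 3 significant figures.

With the same pressure gradient and density, V_g ∝ 1/f ∝ 1/sin φ.
V₂ = V₁ · sin φ₁ / sin φ₂ = 44.0 × sin 34° / sin 80°
V₂ = 44.0 × 0.5592/0.9848 = 25.0 m/s

25.0 m/s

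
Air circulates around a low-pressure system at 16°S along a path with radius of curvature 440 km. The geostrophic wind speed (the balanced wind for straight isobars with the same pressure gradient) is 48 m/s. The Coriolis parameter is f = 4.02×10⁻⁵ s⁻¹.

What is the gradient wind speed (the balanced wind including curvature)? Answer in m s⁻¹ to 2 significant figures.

22 m s⁻¹

Around a low, centrifugal force acts outward with Coriolis, so pressure-gradient force balances both:
(1/ρ)|∂P/∂n| = fV + V²/R  →  V² + fR·V − fR·V_g = 0
With fR = 4.02×10⁻⁵ × 440×10³ m = 17.7 m/s:
V = [−fR + √((fR)² + 4 fR V_g)]/2 = [−17.7 + √(17.7² + 4×17.7×48)]/2 = 21.6 m/s
Subgeostrophic (V < V_g = 48 m/s), as expected around a low.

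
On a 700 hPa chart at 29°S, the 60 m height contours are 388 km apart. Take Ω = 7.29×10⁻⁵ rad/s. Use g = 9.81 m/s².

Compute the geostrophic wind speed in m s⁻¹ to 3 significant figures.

21.5 m s⁻¹

Coriolis parameter at 29°S:
f = 2Ω sin φ = 2 × 7.29×10⁻⁵ × sin 29° = 7.07×10⁻⁵ s⁻¹
Height gradient: |∂Z/∂n| = 60 m / 388000 m = 1.55×10⁻⁴
On a pressure surface, geostrophic balance gives V_g = (g/f)|∂Z/∂n|:
V_g = 9.81 × 1.55×10⁻⁴ / 7.07×10⁻⁵ = 21.5 m/s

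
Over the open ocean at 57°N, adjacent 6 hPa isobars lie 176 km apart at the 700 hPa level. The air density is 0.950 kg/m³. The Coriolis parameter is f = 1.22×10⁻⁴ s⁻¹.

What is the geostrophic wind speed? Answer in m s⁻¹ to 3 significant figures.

29.4 m s⁻¹

Pressure gradient: |∂P/∂n| = 600 Pa / 176000 m = 3.41×10⁻³ Pa/m
Geostrophic balance (pressure-gradient force = Coriolis force):
V_g = (1/(fρ)) |∂P/∂n| = 3.41×10⁻³ / (1.22×10⁻⁴ × 0.950) = 29.4 m/s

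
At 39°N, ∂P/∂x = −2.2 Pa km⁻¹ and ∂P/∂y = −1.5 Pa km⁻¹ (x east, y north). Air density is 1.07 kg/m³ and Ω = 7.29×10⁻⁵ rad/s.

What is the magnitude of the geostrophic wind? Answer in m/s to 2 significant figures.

27 m/s

Coriolis parameter at 39°N:
f = 2Ω sin φ = 2 × 7.29×10⁻⁵ × sin 39° = 9.18×10⁻⁵ s⁻¹
Component geostrophic relations (x east, y north):
u_g = −(1/(fρ)) ∂P/∂y,  v_g = (1/(fρ)) ∂P/∂x
u_g = −(−1.5×10⁻³)/(9.18×10⁻⁵ × 1.07) = 15.3 m/s;  v_g = (−2.2×10⁻³)/(9.18×10⁻⁵ × 1.07) = −22.4 m/s
|V_g| = √(u_g² + v_g²) = 27.1 m/s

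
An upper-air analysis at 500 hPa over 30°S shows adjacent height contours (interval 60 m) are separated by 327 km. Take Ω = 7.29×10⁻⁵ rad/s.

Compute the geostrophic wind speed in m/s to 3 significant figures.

24.7 m/s

Coriolis parameter at 30°S:
f = 2Ω sin φ = 2 × 7.29×10⁻⁵ × sin 30° = 7.29×10⁻⁵ s⁻¹
Height gradient: |∂Z/∂n| = 60 m / 327000 m = 1.83×10⁻⁴
On a pressure surface, geostrophic balance gives V_g = (g/f)|∂Z/∂n|:
V_g = 9.81 × 1.83×10⁻⁴ / 7.29×10⁻⁵ = 24.7 m/s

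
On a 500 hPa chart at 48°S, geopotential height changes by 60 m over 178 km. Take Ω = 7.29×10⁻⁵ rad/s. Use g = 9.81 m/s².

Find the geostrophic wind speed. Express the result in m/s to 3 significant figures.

Coriolis parameter at 48°S:
f = 2Ω sin φ = 2 × 7.29×10⁻⁵ × sin 48° = 1.08×10⁻⁴ s⁻¹
Height gradient: |∂Z/∂n| = 60 m / 178000 m = 3.37×10⁻⁴
On a pressure surface, geostrophic balance gives V_g = (g/f)|∂Z/∂n|:
V_g = 9.81 × 3.37×10⁻⁴ / 1.08×10⁻⁴ = 30.5 m/s

30.5 m/s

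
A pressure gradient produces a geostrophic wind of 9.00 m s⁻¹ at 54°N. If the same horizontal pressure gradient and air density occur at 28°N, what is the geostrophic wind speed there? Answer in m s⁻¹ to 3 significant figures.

With the same pressure gradient and density, V_g ∝ 1/f ∝ 1/sin φ.
V₂ = V₁ · sin φ₁ / sin φ₂ = 9.00 × sin 54° / sin 28°
V₂ = 9.00 × 0.8090/0.4695 = 15.5 m s⁻¹

15.5 m s⁻¹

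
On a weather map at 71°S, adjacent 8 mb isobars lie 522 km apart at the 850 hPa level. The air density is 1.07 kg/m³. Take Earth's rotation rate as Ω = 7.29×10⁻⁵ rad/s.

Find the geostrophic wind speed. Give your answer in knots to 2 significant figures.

20 knots

Coriolis parameter at 71°S:
f = 2Ω sin φ = 2 × 7.29×10⁻⁵ × sin 71° = 1.38×10⁻⁴ s⁻¹
Pressure gradient: |∂P/∂n| = 800 Pa / 522000 m = 1.53×10⁻³ Pa/m
Geostrophic balance (pressure-gradient force = Coriolis force):
V_g = (1/(fρ)) |∂P/∂n| = 1.53×10⁻³ / (1.38×10⁻⁴ × 1.07) = 10.4 m/s
Converting: 10.4 m/s × 1.944 = 20 knots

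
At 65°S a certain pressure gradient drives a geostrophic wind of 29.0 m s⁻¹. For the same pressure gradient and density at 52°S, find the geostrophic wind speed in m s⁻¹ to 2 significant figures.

33 m s⁻¹

With the same pressure gradient and density, V_g ∝ 1/f ∝ 1/sin φ.
V₂ = V₁ · sin φ₁ / sin φ₂ = 29.0 × sin 65° / sin 52°
V₂ = 29.0 × 0.9063/0.7880 = 33 m s⁻¹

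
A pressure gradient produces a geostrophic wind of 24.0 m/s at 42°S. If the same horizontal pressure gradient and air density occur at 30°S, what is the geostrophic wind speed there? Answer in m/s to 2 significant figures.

32 m/s

With the same pressure gradient and density, V_g ∝ 1/f ∝ 1/sin φ.
V₂ = V₁ · sin φ₁ / sin φ₂ = 24.0 × sin 42° / sin 30°
V₂ = 24.0 × 0.6691/0.5000 = 32 m/s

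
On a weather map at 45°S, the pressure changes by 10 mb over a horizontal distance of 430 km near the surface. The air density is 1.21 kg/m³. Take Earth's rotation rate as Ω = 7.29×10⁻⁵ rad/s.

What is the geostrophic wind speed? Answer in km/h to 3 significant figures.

Coriolis parameter at 45°S:
f = 2Ω sin φ = 2 × 7.29×10⁻⁵ × sin 45° = 1.03×10⁻⁴ s⁻¹
Pressure gradient: |∂P/∂n| = 1000 Pa / 430000 m = 2.33×10⁻³ Pa/m
Geostrophic balance (pressure-gradient force = Coriolis force):
V_g = (1/(fρ)) |∂P/∂n| = 2.33×10⁻³ / (1.03×10⁻⁴ × 1.21) = 18.6 m/s
Converting: 18.6 m/s × 3.6 = 67.1 km/h

67.1 km/h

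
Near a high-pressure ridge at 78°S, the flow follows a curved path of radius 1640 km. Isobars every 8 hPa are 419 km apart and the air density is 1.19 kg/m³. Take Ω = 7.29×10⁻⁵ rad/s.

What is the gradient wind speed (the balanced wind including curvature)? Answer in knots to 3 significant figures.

Coriolis parameter at 78°S:
f = 2Ω sin φ = 2 × 7.29×10⁻⁵ × sin 78° = 1.43×10⁻⁴ s⁻¹
Pressure gradient: |∂P/∂n| = 800 Pa / 419000 m = 1.91×10⁻³ Pa/m
Geostrophic speed: V_g = |∂P/∂n|/(fρ) = 1.91×10⁻³/(1.43×10⁻⁴ × 1.19) = 11.3 m/s
Around a high, pressure-gradient force acts outward with centrifugal, so Coriolis balances both:
fV = (1/ρ)|∂P/∂n| + V²/R  →  V² − fR·V + fR·V_g = 0
With fR = 1.43×10⁻⁴ × 1640×10³ m = 234 m/s:
V = [fR − √((fR)² − 4 fR V_g)]/2 = [234 − √(234² − 4×234×11.3)]/2 = 11.9 m/s
Supergeostrophic (V > V_g = 11.3 m/s), as expected around a high.
Converting: 11.9 m/s × 1.944 = 23.0 knots

23.0 knots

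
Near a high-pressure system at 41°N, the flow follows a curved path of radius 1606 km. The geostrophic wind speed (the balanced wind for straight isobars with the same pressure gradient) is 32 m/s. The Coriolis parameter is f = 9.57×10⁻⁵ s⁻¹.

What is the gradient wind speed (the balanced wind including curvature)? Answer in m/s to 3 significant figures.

45.4 m/s

Around a high, pressure-gradient force acts outward with centrifugal, so Coriolis balances both:
fV = (1/ρ)|∂P/∂n| + V²/R  →  V² − fR·V + fR·V_g = 0
With fR = 9.57×10⁻⁵ × 1606×10³ m = 154 m/s:
V = [fR − √((fR)² − 4 fR V_g)]/2 = [154 − √(154² − 4×154×32)]/2 = 45.4 m/s
Supergeostrophic (V > V_g = 32 m/s), as expected around a high.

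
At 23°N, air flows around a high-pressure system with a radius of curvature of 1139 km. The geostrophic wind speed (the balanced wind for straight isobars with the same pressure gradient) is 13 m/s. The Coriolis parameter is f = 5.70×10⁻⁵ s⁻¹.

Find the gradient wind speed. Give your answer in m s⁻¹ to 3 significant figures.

Around a high, pressure-gradient force acts outward with centrifugal, so Coriolis balances both:
fV = (1/ρ)|∂P/∂n| + V²/R  →  V² − fR·V + fR·V_g = 0
With fR = 5.70×10⁻⁵ × 1139×10³ m = 64.9 m/s:
V = [fR − √((fR)² − 4 fR V_g)]/2 = [64.9 − √(64.9² − 4×64.9×13)]/2 = 18 m/s
Supergeostrophic (V > V_g = 13 m/s), as expected around a high.

18.0 m s⁻¹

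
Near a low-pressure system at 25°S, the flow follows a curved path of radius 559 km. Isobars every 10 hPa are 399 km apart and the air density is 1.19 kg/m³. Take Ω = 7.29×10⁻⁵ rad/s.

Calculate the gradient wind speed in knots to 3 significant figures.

41.2 knots

Coriolis parameter at 25°S:
f = 2Ω sin φ = 2 × 7.29×10⁻⁵ × sin 25° = 6.16×10⁻⁵ s⁻¹
Pressure gradient: |∂P/∂n| = 1000 Pa / 399000 m = 2.51×10⁻³ Pa/m
Geostrophic speed: V_g = |∂P/∂n|/(fρ) = 2.51×10⁻³/(6.16×10⁻⁵ × 1.19) = 34.2 m/s
Around a low, centrifugal force acts outward with Coriolis, so pressure-gradient force balances both:
(1/ρ)|∂P/∂n| = fV + V²/R  →  V² + fR·V − fR·V_g = 0
With fR = 6.16×10⁻⁵ × 559×10³ m = 34.4 m/s:
V = [−fR + √((fR)² + 4 fR V_g)]/2 = [−34.4 + √(34.4² + 4×34.4×34.2)]/2 = 21.2 m/s
Subgeostrophic (V < V_g = 34.2 m/s), as expected around a low.
Converting: 21.2 m/s × 1.944 = 41.2 knots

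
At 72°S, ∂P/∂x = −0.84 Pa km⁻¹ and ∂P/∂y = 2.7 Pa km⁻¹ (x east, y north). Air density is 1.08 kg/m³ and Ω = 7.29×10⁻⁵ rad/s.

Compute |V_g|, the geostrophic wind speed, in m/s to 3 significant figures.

18.9 m/s

Coriolis parameter at 72°S:
f = 2Ω sin φ = 2 × 7.29×10⁻⁵ × sin 72° = 1.39×10⁻⁴ s⁻¹
In the Southern Hemisphere f is negative: f = −1.39×10⁻⁴ s⁻¹.
Component geostrophic relations (x east, y north):
u_g = −(1/(fρ)) ∂P/∂y,  v_g = (1/(fρ)) ∂P/∂x
u_g = −(2.7×10⁻³)/(−1.39×10⁻⁴ × 1.08) = 18.0 m/s;  v_g = (−0.84×10⁻³)/(−1.39×10⁻⁴ × 1.08) = 5.61 m/s
|V_g| = √(u_g² + v_g²) = 18.9 m/s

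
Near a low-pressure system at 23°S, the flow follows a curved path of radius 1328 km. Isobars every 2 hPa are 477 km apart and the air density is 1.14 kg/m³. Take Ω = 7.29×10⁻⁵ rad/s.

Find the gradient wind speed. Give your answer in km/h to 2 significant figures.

Coriolis parameter at 23°S:
f = 2Ω sin φ = 2 × 7.29×10⁻⁵ × sin 23° = 5.70×10⁻⁵ s⁻¹
Pressure gradient: |∂P/∂n| = 200 Pa / 477000 m = 4.19×10⁻⁴ Pa/m
Geostrophic speed: V_g = |∂P/∂n|/(fρ) = 4.19×10⁻⁴/(5.70×10⁻⁵ × 1.14) = 6.46 m/s
Around a low, centrifugal force acts outward with Coriolis, so pressure-gradient force balances both:
(1/ρ)|∂P/∂n| = fV + V²/R  →  V² + fR·V − fR·V_g = 0
With fR = 5.70×10⁻⁵ × 1328×10³ m = 75.7 m/s:
V = [−fR + √((fR)² + 4 fR V_g)]/2 = [−75.7 + √(75.7² + 4×75.7×6.46)]/2 = 5.98 m/s
Subgeostrophic (V < V_g = 6.46 m/s), as expected around a low.
Converting: 5.98 m/s × 3.6 = 22 km/h

22 km/h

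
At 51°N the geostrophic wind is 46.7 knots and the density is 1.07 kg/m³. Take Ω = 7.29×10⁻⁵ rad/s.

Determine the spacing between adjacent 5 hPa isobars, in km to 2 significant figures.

Coriolis parameter at 51°N:
f = 2Ω sin φ = 2 × 7.29×10⁻⁵ × sin 51° = 1.13×10⁻⁴ s⁻¹
Wind speed in SI: 46.7 knots = 24.0 m/s
Geostrophic balance rearranged: |∂P/∂n| = f ρ V_g
|∂P/∂n| = 1.13×10⁻⁴ × 1.07 × 24.0 = 2.91×10⁻³ Pa/m
Isobar spacing: Δn = ΔP/|∂P/∂n| = 500 Pa / 2.91×10⁻³ Pa/m = 171661 m ≈ 170 km

170 km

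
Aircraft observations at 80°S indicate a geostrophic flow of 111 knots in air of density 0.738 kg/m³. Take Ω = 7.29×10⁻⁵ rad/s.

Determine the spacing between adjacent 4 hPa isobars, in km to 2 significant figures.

Coriolis parameter at 80°S:
f = 2Ω sin φ = 2 × 7.29×10⁻⁵ × sin 80° = 1.44×10⁻⁴ s⁻¹
Wind speed in SI: 111 knots = 57.1 m/s
Geostrophic balance rearranged: |∂P/∂n| = f ρ V_g
|∂P/∂n| = 1.44×10⁻⁴ × 0.738 × 57.1 = 6.05×10⁻³ Pa/m
Isobar spacing: Δn = ΔP/|∂P/∂n| = 400 Pa / 6.05×10⁻³ Pa/m = 66105 m ≈ 66 km

66 km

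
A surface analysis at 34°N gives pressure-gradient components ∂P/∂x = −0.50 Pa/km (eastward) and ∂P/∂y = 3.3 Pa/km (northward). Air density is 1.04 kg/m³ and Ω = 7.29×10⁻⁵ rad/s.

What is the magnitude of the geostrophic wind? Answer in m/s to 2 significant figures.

Coriolis parameter at 34°N:
f = 2Ω sin φ = 2 × 7.29×10⁻⁵ × sin 34° = 8.15×10⁻⁵ s⁻¹
Component geostrophic relations (x east, y north):
u_g = −(1/(fρ)) ∂P/∂y,  v_g = (1/(fρ)) ∂P/∂x
u_g = −(3.3×10⁻³)/(8.15×10⁻⁵ × 1.04) = −38.9 m/s;  v_g = (−0.50×10⁻³)/(8.15×10⁻⁵ × 1.04) = −5.90 m/s
|V_g| = √(u_g² + v_g²) = 39.4 m/s

39 m/s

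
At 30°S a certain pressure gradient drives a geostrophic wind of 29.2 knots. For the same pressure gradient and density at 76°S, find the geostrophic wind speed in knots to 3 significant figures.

15.0 knots

With the same pressure gradient and density, V_g ∝ 1/f ∝ 1/sin φ.
V₂ = V₁ · sin φ₁ / sin φ₂ = 29.2 × sin 30° / sin 76°
V₂ = 29.2 × 0.5000/0.9703 = 15.0 knots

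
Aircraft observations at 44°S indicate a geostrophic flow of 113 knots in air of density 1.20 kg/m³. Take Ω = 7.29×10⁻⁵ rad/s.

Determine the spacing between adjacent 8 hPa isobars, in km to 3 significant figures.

Coriolis parameter at 44°S:
f = 2Ω sin φ = 2 × 7.29×10⁻⁵ × sin 44° = 1.01×10⁻⁴ s⁻¹
Wind speed in SI: 113 knots = 58.1 m/s
Geostrophic balance rearranged: |∂P/∂n| = f ρ V_g
|∂P/∂n| = 1.01×10⁻⁴ × 1.20 × 58.1 = 7.07×10⁻³ Pa/m
Isobar spacing: Δn = ΔP/|∂P/∂n| = 800 Pa / 7.07×10⁻³ Pa/m = 113230 m ≈ 113 km

113 km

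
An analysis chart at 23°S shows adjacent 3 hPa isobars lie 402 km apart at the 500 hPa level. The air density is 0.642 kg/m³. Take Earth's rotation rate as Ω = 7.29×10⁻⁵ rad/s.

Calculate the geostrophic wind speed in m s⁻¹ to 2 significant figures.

20 m s⁻¹

Coriolis parameter at 23°S:
f = 2Ω sin φ = 2 × 7.29×10⁻⁵ × sin 23° = 5.70×10⁻⁵ s⁻¹
Pressure gradient: |∂P/∂n| = 300 Pa / 402000 m = 7.46×10⁻⁴ Pa/m
Geostrophic balance (pressure-gradient force = Coriolis force):
V_g = (1/(fρ)) |∂P/∂n| = 7.46×10⁻⁴ / (5.70×10⁻⁵ × 0.642) = 20.4 m/s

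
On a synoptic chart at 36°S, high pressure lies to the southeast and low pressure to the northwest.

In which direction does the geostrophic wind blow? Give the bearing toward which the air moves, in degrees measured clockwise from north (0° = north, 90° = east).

The pressure-gradient force points toward the northwest (bearing 315°).
Geostrophic balance: in the Southern Hemisphere the Coriolis force deflects motion to the left, so the geostrophic wind blows 90° to the left of the pressure-gradient force (low pressure on the right).
Rotating 315° by 90° counterclockwise gives 225° — the wind blows toward the southwest.

225°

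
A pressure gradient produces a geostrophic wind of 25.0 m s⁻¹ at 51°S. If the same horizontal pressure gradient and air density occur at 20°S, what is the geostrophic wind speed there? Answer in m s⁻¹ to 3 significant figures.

With the same pressure gradient and density, V_g ∝ 1/f ∝ 1/sin φ.
V₂ = V₁ · sin φ₁ / sin φ₂ = 25.0 × sin 51° / sin 20°
V₂ = 25.0 × 0.7771/0.3420 = 56.8 m s⁻¹

56.8 m s⁻¹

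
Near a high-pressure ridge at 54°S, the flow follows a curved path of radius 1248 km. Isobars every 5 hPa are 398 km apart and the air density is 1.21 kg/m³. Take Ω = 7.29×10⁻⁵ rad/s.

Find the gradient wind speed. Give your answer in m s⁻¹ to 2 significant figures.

Coriolis parameter at 54°S:
f = 2Ω sin φ = 2 × 7.29×10⁻⁵ × sin 54° = 1.18×10⁻⁴ s⁻¹
Pressure gradient: |∂P/∂n| = 500 Pa / 398000 m = 1.26×10⁻³ Pa/m
Geostrophic speed: V_g = |∂P/∂n|/(fρ) = 1.26×10⁻³/(1.18×10⁻⁴ × 1.21) = 8.80 m/s
Around a high, pressure-gradient force acts outward with centrifugal, so Coriolis balances both:
fV = (1/ρ)|∂P/∂n| + V²/R  →  V² − fR·V + fR·V_g = 0
With fR = 1.18×10⁻⁴ × 1248×10³ m = 147 m/s:
V = [fR − √((fR)² − 4 fR V_g)]/2 = [147 − √(147² − 4×147×8.8)]/2 = 9.4 m/s
Supergeostrophic (V > V_g = 8.8 m/s), as expected around a high.

9.4 m s⁻¹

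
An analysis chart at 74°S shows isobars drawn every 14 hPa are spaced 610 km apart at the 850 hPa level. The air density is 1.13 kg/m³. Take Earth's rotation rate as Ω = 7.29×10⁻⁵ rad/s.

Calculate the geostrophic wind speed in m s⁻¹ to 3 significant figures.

14.5 m s⁻¹

Coriolis parameter at 74°S:
f = 2Ω sin φ = 2 × 7.29×10⁻⁵ × sin 74° = 1.40×10⁻⁴ s⁻¹
Pressure gradient: |∂P/∂n| = 1400 Pa / 610000 m = 2.30×10⁻³ Pa/m
Geostrophic balance (pressure-gradient force = Coriolis force):
V_g = (1/(fρ)) |∂P/∂n| = 2.30×10⁻³ / (1.40×10⁻⁴ × 1.13) = 14.5 m/s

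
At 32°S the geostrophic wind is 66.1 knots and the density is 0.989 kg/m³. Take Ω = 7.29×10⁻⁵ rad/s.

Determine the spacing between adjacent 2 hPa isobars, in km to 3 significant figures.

Coriolis parameter at 32°S:
f = 2Ω sin φ = 2 × 7.29×10⁻⁵ × sin 32° = 7.73×10⁻⁵ s⁻¹
Wind speed in SI: 66.1 knots = 34.0 m/s
Geostrophic balance rearranged: |∂P/∂n| = f ρ V_g
|∂P/∂n| = 7.73×10⁻⁵ × 0.989 × 34.0 = 2.60×10⁻³ Pa/m
Isobar spacing: Δn = ΔP/|∂P/∂n| = 200 Pa / 2.60×10⁻³ Pa/m = 76971 m ≈ 77.0 km

77.0 km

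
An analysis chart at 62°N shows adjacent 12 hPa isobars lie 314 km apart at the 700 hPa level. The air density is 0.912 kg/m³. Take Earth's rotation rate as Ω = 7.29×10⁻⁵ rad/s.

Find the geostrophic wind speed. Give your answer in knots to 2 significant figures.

Coriolis parameter at 62°N:
f = 2Ω sin φ = 2 × 7.29×10⁻⁵ × sin 62° = 1.29×10⁻⁴ s⁻¹
Pressure gradient: |∂P/∂n| = 1200 Pa / 314000 m = 3.82×10⁻³ Pa/m
Geostrophic balance (pressure-gradient force = Coriolis force):
V_g = (1/(fρ)) |∂P/∂n| = 3.82×10⁻³ / (1.29×10⁻⁴ × 0.912) = 32.6 m/s
Converting: 32.6 m/s × 1.944 = 63 knots

63 knots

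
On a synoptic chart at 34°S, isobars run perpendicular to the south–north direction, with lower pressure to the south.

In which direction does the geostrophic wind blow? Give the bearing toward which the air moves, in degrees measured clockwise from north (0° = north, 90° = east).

090°

The pressure-gradient force points toward the south (bearing 180°).
Geostrophic balance: in the Southern Hemisphere the Coriolis force deflects motion to the left, so the geostrophic wind blows 90° to the left of the pressure-gradient force (low pressure on the right).
Rotating 180° by 90° counterclockwise gives 090° — the wind blows toward the east.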